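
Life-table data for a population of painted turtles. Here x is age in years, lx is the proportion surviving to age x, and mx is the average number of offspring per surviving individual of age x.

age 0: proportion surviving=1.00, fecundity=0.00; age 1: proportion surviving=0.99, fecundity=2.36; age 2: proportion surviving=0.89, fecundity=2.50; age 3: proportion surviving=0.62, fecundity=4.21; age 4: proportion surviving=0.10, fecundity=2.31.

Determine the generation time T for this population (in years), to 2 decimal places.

2.10

lx·mx: 0, 2.3364, 2.225, 2.6102, 0.231 → R0 = 7.4026
x·lx·mx: 0, 2.3364, 4.45, 7.8306, 0.924 → Σ = 15.541
T = 15.541 / 7.4026 = 2.099398… → 2.10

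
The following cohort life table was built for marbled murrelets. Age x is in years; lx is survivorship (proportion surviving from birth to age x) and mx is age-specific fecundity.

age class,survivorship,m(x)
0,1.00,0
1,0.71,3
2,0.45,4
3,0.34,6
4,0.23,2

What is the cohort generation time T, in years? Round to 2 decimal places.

lx·mx: 0, 2.13, 1.8, 2.04, 0.46 → R0 = 6.43
x·lx·mx: 0, 2.13, 3.6, 6.12, 1.84 → Σ = 13.69
T = 13.69 / 6.43 = 2.129082… → 2.13

2.13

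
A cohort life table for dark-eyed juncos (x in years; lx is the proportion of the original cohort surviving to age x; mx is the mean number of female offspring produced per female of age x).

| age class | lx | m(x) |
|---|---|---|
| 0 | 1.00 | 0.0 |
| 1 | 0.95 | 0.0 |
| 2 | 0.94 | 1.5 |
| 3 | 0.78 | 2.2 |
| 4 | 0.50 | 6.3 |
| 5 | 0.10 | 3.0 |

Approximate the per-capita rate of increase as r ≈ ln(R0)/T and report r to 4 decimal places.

0.5612

R0 = Σ lx·mx = 0 + 0 + 1.41 + 1.716 + 3.15 + 0.3 = 6.576
Σ x·lx·mx = 22.068; T = 22.068/6.576 = 3.35584…
r ≈ ln(R0)/T = ln(6.576)/3.35584… = 0.561239… → 0.5612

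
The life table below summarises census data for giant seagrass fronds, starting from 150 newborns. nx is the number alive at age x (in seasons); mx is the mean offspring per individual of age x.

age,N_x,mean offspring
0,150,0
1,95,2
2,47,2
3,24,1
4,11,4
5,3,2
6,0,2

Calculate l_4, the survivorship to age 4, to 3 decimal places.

0.073

l_4 = n_4/n_0 = 11/150 = 0.073333… → 0.073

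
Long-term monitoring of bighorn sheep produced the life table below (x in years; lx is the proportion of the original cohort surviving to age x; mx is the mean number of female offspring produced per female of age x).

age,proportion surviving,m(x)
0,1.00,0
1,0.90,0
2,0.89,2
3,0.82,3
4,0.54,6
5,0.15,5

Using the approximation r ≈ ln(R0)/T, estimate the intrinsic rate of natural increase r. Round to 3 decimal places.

R0 = Σ lx·mx = 0 + 0 + 1.78 + 2.46 + 3.24 + 0.75 = 8.23
Σ x·lx·mx = 27.65; T = 27.65/8.23 = 3.35966…
r ≈ ln(R0)/T = ln(8.23)/3.35966… = 0.62738… → 0.627

0.627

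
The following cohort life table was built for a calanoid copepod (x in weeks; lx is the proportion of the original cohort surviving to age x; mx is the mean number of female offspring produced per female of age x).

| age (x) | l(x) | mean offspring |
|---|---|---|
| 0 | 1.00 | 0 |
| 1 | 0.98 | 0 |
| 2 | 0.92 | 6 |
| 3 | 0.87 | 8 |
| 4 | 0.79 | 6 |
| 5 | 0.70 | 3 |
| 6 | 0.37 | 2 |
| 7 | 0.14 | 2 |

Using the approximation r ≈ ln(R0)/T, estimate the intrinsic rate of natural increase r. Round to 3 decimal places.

R0 = Σ lx·mx = 0 + 0 + 5.52 + 6.96 + 4.74 + 2.1 + 0.74 + 0.28 = 20.34
Σ x·lx·mx = 67.78; T = 67.78/20.34 = 3.33235…
r ≈ ln(R0)/T = ln(20.34)/3.33235… = 0.90404… → 0.904

0.904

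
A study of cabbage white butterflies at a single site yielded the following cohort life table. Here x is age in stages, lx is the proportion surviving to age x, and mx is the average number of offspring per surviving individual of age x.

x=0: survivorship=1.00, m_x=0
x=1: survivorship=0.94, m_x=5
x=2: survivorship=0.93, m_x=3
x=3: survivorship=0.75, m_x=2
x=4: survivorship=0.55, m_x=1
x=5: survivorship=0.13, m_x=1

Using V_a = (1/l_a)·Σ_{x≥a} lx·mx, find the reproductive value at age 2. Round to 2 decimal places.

lx·mx for x ≥ 2: 2.79, 1.5, 0.55, 0.13 → sum = 4.97
V_2 = 4.97 / l_2 = 4.97 / 0.93 = 5.344086… → 5.34

5.34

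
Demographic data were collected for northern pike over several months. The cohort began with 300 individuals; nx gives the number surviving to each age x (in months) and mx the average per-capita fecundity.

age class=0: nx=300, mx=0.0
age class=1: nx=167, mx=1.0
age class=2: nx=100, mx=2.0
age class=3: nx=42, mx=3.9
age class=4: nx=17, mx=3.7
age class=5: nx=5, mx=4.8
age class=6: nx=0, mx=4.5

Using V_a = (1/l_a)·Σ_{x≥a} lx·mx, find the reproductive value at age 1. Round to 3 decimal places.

lx = nx/n0 = nx/300: 1, 0.55667…, 0.33333…, 0.14, 0.05667…, 0.01667…, 0
lx·mx for x ≥ 1: 0.556667…, 0.666667…, 0.546, 0.209667…, 0.08…, 0 → sum = 2.059…
V_1 = 2.059… / l_1 = 2.059… / 0.556667… = 3.698802… → 3.699

3.699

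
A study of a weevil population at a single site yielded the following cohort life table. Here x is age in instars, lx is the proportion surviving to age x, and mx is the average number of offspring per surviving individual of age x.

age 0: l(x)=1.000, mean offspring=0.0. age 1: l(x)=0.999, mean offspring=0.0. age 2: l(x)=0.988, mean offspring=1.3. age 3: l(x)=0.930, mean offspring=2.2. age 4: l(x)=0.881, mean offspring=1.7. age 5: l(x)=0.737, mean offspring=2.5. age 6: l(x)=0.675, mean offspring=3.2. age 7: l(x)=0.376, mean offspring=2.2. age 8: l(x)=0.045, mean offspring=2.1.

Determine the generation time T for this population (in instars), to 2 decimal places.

4.45

lx·mx: 0, 0, 1.2844, 2.046, 1.4977, 1.8425, 2.16, 0.8272, 0.0945 → R0 = 9.7523
x·lx·mx: 0, 0, 2.5688, 6.138, 5.9908, 9.2125, 12.96, 5.7904, 0.756 → Σ = 43.4165
T = 43.4165 / 9.7523 = 4.451924… → 4.45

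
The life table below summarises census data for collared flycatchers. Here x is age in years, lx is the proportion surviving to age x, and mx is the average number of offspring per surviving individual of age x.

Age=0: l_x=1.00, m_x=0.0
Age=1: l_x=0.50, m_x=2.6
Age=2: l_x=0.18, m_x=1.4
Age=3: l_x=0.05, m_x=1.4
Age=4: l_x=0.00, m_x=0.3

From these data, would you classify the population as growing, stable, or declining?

growing

R0 = Σ lx·mx = 0 + 1.3 + 0.252 + 0.07 + 0 = 1.622
R0 > 1, so the population is growing.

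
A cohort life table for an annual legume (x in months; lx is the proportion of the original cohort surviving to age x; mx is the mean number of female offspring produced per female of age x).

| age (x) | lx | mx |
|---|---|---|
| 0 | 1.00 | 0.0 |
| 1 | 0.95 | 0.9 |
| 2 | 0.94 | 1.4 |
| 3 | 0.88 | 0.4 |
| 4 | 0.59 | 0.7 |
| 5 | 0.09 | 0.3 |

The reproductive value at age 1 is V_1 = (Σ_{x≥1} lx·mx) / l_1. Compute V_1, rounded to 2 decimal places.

lx·mx for x ≥ 1: 0.855, 1.316, 0.352, 0.413, 0.027 → sum = 2.963
V_1 = 2.963 / l_1 = 2.963 / 0.95 = 3.118947… → 3.12

3.12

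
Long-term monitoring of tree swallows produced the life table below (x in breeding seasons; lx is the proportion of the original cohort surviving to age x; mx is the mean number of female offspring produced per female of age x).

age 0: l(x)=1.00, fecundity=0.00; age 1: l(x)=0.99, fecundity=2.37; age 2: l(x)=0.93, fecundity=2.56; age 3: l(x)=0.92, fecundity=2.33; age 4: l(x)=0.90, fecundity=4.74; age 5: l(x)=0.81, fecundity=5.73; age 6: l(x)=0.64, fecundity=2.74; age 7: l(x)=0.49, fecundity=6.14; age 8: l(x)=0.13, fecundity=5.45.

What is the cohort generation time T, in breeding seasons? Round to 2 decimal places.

4.29

lx·mx: 0, 2.3463, 2.3808, 2.1436, 4.266, 4.6413, 1.7536, 3.0086, 0.7085 → R0 = 21.2487
x·lx·mx: 0, 2.3463, 4.7616, 6.4308, 17.064, 23.2065, 10.5216, 21.0602, 5.668 → Σ = 91.059
T = 91.059 / 21.2487 = 4.285392… → 4.29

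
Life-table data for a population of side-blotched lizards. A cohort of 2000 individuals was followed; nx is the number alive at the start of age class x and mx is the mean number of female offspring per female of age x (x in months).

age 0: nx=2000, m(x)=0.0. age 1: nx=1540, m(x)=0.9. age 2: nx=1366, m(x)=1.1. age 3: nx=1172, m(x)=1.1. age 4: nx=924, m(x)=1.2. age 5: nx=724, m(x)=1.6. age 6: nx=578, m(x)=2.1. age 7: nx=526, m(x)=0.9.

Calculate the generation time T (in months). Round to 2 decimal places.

3.58

lx = nx/n0 = nx/2000: 1, 0.77, 0.683, 0.586, 0.462, 0.362, 0.289, 0.263
lx·mx: 0, 0.693, 0.7513, 0.6446, 0.5544, 0.5792, 0.6069, 0.2367 → R0 = 4.0661
x·lx·mx: 0, 0.693, 1.5026, 1.9338, 2.2176, 2.896, 3.6414, 1.6569 → Σ = 14.5413
T = 14.5413 / 4.0661 = 3.576228… → 3.58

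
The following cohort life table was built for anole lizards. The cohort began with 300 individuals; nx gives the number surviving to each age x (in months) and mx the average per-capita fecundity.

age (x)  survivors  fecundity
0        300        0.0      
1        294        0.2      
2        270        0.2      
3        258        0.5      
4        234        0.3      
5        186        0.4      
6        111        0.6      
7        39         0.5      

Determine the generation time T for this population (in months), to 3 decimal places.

lx = nx/n0 = nx/300: 1, 0.98, 0.9, 0.86, 0.78, 0.62, 0.37, 0.13
lx·mx: 0, 0.196, 0.18, 0.43, 0.234, 0.248, 0.222, 0.065 → R0 = 1.575
x·lx·mx: 0, 0.196, 0.36, 1.29, 0.936, 1.24, 1.332, 0.455 → Σ = 5.809
T = 5.809 / 1.575 = 3.688254… → 3.688

3.688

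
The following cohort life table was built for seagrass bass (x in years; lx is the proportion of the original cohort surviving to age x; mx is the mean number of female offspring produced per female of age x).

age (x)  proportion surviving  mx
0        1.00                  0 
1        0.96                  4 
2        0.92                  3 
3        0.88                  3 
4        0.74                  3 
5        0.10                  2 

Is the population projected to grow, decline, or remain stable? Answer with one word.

growing

R0 = Σ lx·mx = 0 + 3.84 + 2.76 + 2.64 + 2.22 + 0.2 = 11.66
R0 > 1, so the population is growing.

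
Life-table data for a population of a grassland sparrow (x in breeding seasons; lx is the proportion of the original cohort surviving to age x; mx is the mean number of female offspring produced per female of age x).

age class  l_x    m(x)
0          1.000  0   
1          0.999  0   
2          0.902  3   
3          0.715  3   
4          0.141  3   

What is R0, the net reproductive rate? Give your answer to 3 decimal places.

lx·mx by age: 0, 0, 2.706, 2.145, 0.423
R0 = Σ lx·mx = 5.274 → 5.274

5.274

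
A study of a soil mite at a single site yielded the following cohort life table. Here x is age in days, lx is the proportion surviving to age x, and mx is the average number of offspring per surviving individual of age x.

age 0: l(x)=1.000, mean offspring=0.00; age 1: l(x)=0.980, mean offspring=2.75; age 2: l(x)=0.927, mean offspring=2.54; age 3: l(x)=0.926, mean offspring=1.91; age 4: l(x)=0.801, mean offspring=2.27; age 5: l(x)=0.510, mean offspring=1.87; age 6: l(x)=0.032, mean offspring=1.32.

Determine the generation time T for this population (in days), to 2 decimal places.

lx·mx: 0, 2.695, 2.35458, 1.76866, 1.81827, 0.9537, 0.04224 → R0 = 9.63245
x·lx·mx: 0, 2.695, 4.70916, 5.30598, 7.27308, 4.7685, 0.25344 → Σ = 25.00516
T = 25.00516 / 9.63245 = 2.595929… → 2.60

2.60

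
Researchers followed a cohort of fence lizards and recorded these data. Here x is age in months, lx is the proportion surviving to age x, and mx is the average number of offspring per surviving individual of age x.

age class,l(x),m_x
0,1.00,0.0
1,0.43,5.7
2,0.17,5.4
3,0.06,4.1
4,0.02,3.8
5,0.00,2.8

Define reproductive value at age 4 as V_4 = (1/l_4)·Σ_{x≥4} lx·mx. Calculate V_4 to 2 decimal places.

lx·mx for x ≥ 4: 0.076, 0 → sum = 0.076
V_4 = 0.076 / l_4 = 0.076 / 0.02 = 3.8 → 3.80

3.80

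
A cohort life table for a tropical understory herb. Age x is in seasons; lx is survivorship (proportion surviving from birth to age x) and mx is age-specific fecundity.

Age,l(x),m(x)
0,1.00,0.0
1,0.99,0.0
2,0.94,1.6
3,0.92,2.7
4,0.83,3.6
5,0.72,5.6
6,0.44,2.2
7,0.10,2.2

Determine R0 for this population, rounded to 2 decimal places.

lx·mx by age: 0, 0, 1.504, 2.484, 2.988, 4.032, 0.968, 0.22
R0 = Σ lx·mx = 12.196 → 12.20

12.20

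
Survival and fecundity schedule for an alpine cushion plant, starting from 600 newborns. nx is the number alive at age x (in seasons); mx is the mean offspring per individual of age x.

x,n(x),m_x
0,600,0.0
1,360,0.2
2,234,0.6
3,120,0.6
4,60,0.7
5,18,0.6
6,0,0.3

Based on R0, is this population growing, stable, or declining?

declining

lx = nx/n0 = nx/600: 1, 0.6, 0.39, 0.2, 0.1, 0.03, 0
R0 = Σ lx·mx = 0 + 0.12 + 0.234 + 0.12 + 0.07 + 0.018 + 0 = 0.562
R0 < 1, so the population is declining.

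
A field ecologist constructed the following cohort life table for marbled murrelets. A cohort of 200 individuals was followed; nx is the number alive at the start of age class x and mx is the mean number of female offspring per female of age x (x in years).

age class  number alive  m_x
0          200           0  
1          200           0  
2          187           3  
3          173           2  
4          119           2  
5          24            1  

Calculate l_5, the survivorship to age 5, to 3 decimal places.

l_5 = n_5/n_0 = 24/200 = 0.12 → 0.120

0.120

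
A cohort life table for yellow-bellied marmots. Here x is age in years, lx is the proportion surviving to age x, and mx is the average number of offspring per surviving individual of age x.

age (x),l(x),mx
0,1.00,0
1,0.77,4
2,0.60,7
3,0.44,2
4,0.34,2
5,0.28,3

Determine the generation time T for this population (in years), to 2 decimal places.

2.17

lx·mx: 0, 3.08, 4.2, 0.88, 0.68, 0.84 → R0 = 9.68
x·lx·mx: 0, 3.08, 8.4, 2.64, 2.72, 4.2 → Σ = 21.04
T = 21.04 / 9.68 = 2.173554… → 2.17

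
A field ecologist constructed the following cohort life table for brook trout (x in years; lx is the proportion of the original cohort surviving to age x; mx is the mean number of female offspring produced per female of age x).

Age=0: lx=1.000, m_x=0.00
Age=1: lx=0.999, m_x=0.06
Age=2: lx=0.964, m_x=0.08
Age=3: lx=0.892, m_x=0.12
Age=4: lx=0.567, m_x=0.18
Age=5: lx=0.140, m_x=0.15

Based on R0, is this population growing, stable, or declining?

R0 = Σ lx·mx = 0 + 0.05994 + 0.07712 + 0.10704 + 0.10206 + 0.021 = 0.36716
R0 < 1, so the population is declining.

declining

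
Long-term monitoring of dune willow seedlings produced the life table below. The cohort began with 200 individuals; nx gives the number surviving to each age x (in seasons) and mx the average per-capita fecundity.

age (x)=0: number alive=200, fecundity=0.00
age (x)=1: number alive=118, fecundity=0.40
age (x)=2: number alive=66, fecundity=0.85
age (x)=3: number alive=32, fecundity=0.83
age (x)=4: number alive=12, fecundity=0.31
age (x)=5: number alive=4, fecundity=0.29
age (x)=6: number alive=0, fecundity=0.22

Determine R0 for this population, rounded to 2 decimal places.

lx = nx/n0 = nx/200: 1, 0.59, 0.33, 0.16, 0.06, 0.02, 0
lx·mx by age: 0, 0.236, 0.2805, 0.1328, 0.0186, 0.0058, 0
R0 = Σ lx·mx = 0.6737 → 0.67

0.67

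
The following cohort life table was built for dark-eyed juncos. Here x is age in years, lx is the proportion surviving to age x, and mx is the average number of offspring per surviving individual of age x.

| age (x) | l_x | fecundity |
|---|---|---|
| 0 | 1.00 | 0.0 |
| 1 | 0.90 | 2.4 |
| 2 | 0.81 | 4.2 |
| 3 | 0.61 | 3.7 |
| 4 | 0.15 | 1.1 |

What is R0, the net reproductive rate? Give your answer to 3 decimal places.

lx·mx by age: 0, 2.16, 3.402, 2.257, 0.165
R0 = Σ lx·mx = 7.984 → 7.984

7.984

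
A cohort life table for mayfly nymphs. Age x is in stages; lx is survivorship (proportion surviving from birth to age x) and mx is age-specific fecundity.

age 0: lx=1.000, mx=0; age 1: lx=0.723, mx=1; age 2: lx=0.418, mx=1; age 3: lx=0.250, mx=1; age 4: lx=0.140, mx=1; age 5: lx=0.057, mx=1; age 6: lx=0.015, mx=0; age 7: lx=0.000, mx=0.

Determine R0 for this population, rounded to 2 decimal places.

lx·mx by age: 0, 0.723, 0.418, 0.25, 0.14, 0.057, 0, 0
R0 = Σ lx·mx = 1.588 → 1.59

1.59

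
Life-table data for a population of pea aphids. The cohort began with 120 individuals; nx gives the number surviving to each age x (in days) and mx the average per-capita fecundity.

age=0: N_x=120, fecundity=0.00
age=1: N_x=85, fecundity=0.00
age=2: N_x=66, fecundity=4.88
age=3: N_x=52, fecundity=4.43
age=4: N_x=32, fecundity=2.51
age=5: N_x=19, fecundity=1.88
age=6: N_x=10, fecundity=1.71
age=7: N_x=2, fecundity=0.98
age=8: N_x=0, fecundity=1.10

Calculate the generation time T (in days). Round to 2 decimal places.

lx = nx/n0 = nx/120: 1, 0.70833…, 0.55, 0.43333…, 0.26667…, 0.15833…, 0.08333…, 0.01667…, 0
lx·mx: 0, 0, 2.684, 1.919667…, 0.669333…, 0.297667…, 0.1425…, 0.016333…, 0 → R0 = 5.7295…
x·lx·mx: 0, 0, 5.368, 5.759…, 2.677333…, 1.488333…, 0.855…, 0.114333…, 0 → Σ = 16.262…
T = 16.262… / 5.7295… = 2.838293… → 2.84

2.84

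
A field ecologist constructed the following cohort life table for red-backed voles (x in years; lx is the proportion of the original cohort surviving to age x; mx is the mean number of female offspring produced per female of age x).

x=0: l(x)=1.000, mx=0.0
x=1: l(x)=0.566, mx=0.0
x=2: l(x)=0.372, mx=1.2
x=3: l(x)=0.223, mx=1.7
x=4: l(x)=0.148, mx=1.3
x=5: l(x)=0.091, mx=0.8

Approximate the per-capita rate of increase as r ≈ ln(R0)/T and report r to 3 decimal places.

0.030

R0 = Σ lx·mx = 0 + 0 + 0.4464 + 0.3791 + 0.1924 + 0.0728 = 1.0907
Σ x·lx·mx = 3.1637; T = 3.1637/1.0907 = 2.90061…
r ≈ ln(R0)/T = ln(1.0907)/2.90061… = 0.02993… → 0.030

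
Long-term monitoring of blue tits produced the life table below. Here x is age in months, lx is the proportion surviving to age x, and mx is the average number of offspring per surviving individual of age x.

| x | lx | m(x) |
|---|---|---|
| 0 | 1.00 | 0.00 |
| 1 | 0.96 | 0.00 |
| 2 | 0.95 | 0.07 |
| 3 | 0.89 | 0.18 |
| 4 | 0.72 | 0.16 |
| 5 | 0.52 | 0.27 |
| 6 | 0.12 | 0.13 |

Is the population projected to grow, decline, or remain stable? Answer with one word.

R0 = Σ lx·mx = 0 + 0 + 0.0665 + 0.1602 + 0.1152 + 0.1404 + 0.0156 = 0.4979
R0 < 1, so the population is declining.

declining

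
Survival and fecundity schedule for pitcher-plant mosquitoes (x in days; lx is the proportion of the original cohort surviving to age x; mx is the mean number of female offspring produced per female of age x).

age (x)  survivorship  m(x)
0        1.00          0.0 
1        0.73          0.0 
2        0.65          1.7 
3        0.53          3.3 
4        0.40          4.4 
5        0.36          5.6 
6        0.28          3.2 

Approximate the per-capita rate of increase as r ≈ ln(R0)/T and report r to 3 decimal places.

0.507

R0 = Σ lx·mx = 0 + 0 + 1.105 + 1.749 + 1.76 + 2.016 + 0.896 = 7.526
Σ x·lx·mx = 29.953; T = 29.953/7.526 = 3.97994…
r ≈ ln(R0)/T = ln(7.526)/3.97994… = 0.50713… → 0.507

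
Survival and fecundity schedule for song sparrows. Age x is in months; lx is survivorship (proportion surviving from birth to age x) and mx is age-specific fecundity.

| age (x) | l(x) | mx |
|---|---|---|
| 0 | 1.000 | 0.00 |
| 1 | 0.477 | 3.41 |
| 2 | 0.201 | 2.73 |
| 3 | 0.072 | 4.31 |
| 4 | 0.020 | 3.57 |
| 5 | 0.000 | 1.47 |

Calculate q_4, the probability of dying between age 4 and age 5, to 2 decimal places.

1.00

q_4 = (l_4 − l_5) / l_4 = (0.02 − 0) / 0.02
     = 0.02 / 0.02 = 1 → 1.00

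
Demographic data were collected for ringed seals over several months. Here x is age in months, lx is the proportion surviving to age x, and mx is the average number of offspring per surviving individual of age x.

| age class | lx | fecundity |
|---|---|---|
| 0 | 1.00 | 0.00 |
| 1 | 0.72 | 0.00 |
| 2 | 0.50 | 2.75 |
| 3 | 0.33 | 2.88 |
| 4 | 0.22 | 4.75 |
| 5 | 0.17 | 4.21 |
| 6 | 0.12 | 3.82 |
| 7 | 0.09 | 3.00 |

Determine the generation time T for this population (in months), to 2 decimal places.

lx·mx: 0, 0, 1.375, 0.9504, 1.045, 0.7157, 0.4584, 0.27 → R0 = 4.8145
x·lx·mx: 0, 0, 2.75, 2.8512, 4.18, 3.5785, 2.7504, 1.89 → Σ = 18.0001
T = 18.0001 / 4.8145 = 3.738727… → 3.74

3.74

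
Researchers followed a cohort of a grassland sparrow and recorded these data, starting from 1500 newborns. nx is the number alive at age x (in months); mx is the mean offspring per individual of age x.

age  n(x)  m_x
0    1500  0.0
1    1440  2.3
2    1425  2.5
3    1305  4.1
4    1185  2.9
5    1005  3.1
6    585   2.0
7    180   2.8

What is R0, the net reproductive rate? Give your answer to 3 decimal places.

lx = nx/n0 = nx/1500: 1, 0.96, 0.95, 0.87, 0.79, 0.67, 0.39, 0.12
lx·mx by age: 0, 2.208, 2.375, 3.567, 2.291, 2.077, 0.78, 0.336
R0 = Σ lx·mx = 13.634 → 13.634

13.634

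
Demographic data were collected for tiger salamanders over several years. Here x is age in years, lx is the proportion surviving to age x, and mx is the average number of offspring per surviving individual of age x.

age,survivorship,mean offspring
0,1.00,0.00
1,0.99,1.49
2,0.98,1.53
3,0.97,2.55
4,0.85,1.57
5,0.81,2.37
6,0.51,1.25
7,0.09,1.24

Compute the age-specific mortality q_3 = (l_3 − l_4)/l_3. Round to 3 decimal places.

0.124

q_3 = (l_3 − l_4) / l_3 = (0.97 − 0.85) / 0.97
     = 0.12 / 0.97 = 0.123711… → 0.124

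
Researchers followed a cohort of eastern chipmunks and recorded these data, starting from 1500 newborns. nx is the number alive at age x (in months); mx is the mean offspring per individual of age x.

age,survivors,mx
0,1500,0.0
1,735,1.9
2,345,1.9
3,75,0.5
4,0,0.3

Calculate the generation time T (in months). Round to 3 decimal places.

1.350

lx = nx/n0 = nx/1500: 1, 0.49, 0.23, 0.05, 0
lx·mx: 0, 0.931, 0.437, 0.025, 0 → R0 = 1.393
x·lx·mx: 0, 0.931, 0.874, 0.075, 0 → Σ = 1.88
T = 1.88 / 1.393 = 1.349605… → 1.350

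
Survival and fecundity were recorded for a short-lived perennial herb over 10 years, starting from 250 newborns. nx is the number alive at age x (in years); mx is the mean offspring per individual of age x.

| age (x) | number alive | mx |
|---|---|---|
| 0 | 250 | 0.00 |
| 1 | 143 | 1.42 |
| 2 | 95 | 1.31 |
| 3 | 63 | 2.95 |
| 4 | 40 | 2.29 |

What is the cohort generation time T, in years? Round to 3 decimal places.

lx = nx/n0 = nx/250: 1, 0.572, 0.38, 0.252, 0.16
lx·mx: 0, 0.81224, 0.4978, 0.7434, 0.3664 → R0 = 2.41984
x·lx·mx: 0, 0.81224, 0.9956, 2.2302, 1.4656 → Σ = 5.50364
T = 5.50364 / 2.41984 = 2.274382… → 2.274

2.274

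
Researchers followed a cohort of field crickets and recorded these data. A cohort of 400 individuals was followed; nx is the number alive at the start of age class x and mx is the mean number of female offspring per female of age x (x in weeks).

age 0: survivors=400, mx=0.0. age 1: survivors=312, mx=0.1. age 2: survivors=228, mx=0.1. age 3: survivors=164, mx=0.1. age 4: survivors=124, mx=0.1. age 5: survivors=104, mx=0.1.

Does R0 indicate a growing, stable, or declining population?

declining

lx = nx/n0 = nx/400: 1, 0.78, 0.57, 0.41, 0.31, 0.26
R0 = Σ lx·mx = 0 + 0.078 + 0.057 + 0.041 + 0.031 + 0.026 = 0.233
R0 < 1, so the population is declining.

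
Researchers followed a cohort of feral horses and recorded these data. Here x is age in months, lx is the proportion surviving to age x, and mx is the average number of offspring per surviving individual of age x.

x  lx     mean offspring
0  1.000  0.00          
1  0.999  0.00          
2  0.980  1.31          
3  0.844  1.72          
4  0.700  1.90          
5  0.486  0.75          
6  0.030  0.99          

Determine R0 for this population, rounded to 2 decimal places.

lx·mx by age: 0, 0, 1.2838, 1.45168, 1.33, 0.3645, 0.0297
R0 = Σ lx·mx = 4.45968 → 4.46

4.46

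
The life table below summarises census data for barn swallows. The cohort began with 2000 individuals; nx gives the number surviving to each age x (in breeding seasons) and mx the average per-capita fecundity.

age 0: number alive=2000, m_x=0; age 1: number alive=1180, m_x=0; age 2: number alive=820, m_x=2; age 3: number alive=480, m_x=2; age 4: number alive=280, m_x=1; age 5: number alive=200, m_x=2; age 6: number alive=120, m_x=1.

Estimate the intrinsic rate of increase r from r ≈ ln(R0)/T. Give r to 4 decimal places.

lx = nx/n0 = nx/2000: 1, 0.59, 0.41, 0.24, 0.14, 0.1, 0.06
R0 = Σ lx·mx = 0 + 0 + 0.82 + 0.48 + 0.14 + 0.2 + 0.06 = 1.7
Σ x·lx·mx = 5; T = 5/1.7 = 2.94118…
r ≈ ln(R0)/T = ln(1.7)/2.94118… = 0.180414… → 0.1804

0.1804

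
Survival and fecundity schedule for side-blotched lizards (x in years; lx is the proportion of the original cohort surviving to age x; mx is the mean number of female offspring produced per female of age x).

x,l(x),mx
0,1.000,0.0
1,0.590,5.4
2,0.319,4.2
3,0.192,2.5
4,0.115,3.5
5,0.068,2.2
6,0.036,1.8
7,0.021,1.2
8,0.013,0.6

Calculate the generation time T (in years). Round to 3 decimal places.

1.820

lx·mx: 0, 3.186, 1.3398, 0.48, 0.4025, 0.1496, 0.0648, 0.0252, 0.0078 → R0 = 5.6557
x·lx·mx: 0, 3.186, 2.6796, 1.44, 1.61, 0.748, 0.3888, 0.1764, 0.0624 → Σ = 10.2912
T = 10.2912 / 5.6557 = 1.819616… → 1.820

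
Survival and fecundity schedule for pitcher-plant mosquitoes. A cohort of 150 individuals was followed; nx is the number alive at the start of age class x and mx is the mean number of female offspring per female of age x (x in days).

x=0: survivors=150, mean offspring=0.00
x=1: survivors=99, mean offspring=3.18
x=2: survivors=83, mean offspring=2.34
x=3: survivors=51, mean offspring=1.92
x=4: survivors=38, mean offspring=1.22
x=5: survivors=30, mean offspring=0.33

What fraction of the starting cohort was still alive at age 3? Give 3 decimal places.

0.340

l_3 = n_3/n_0 = 51/150 = 0.34 → 0.340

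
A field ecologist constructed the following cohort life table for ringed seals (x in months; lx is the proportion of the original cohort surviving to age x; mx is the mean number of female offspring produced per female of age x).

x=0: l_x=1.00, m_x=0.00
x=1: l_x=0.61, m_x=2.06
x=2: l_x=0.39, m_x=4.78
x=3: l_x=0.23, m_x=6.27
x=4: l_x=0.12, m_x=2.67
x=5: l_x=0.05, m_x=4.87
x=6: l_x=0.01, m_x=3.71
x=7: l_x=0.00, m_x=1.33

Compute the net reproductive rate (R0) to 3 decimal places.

5.164

lx·mx by age: 0, 1.2566, 1.8642, 1.4421, 0.3204, 0.2435, 0.0371, 0
R0 = Σ lx·mx = 5.1639 → 5.164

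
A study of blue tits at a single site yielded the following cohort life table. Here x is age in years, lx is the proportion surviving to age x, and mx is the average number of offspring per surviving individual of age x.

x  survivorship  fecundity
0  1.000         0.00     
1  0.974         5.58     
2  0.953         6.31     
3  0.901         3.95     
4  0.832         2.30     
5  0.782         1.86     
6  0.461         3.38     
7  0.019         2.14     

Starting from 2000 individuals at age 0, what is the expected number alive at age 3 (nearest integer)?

1802

Expected survivors = N0 · l_3 = 2000 × 0.901 = 1802 → 1802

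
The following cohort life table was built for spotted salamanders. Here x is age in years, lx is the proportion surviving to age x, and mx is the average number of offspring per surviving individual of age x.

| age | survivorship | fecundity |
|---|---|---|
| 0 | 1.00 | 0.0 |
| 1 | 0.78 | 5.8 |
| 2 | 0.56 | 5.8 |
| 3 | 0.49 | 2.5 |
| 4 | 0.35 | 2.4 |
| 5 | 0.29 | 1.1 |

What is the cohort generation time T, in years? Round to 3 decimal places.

lx·mx: 0, 4.524, 3.248, 1.225, 0.84, 0.319 → R0 = 10.156
x·lx·mx: 0, 4.524, 6.496, 3.675, 3.36, 1.595 → Σ = 19.65
T = 19.65 / 10.156 = 1.934817… → 1.935

1.935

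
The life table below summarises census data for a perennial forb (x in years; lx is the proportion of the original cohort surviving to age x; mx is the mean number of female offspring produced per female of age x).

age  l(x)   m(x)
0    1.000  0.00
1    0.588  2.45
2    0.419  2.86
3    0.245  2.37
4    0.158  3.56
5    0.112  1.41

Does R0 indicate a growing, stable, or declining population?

growing

R0 = Σ lx·mx = 0 + 1.4406 + 1.19834 + 0.58065 + 0.56248 + 0.15792 = 3.93999
R0 > 1, so the population is growing.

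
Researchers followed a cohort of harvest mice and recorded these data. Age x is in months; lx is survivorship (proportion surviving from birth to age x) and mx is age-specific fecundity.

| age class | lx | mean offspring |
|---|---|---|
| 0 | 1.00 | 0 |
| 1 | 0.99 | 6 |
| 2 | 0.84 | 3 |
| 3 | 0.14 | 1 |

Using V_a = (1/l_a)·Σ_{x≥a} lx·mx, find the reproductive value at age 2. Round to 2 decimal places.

3.17

lx·mx for x ≥ 2: 2.52, 0.14 → sum = 2.66
V_2 = 2.66 / l_2 = 2.66 / 0.84 = 3.166667… → 3.17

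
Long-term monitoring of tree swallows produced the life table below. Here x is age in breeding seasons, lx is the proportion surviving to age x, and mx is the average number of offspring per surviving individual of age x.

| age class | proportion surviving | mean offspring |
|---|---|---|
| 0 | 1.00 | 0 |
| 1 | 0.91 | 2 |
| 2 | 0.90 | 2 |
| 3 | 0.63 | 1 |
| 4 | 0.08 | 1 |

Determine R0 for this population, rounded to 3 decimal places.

4.330

lx·mx by age: 0, 1.82, 1.8, 0.63, 0.08
R0 = Σ lx·mx = 4.33 → 4.330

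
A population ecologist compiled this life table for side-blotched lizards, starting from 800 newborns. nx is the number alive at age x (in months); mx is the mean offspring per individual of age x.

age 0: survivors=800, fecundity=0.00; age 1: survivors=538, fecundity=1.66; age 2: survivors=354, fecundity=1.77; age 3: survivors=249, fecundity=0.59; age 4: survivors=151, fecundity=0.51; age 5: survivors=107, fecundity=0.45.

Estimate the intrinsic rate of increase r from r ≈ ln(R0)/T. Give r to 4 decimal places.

lx = nx/n0 = nx/800: 1, 0.6725, 0.4425, 0.31125, 0.18875, 0.13375
R0 = Σ lx·mx = 0 + 1.11635… + 0.78323… + 0.18364… + 0.09626… + 0.06019… = 2.239663…
Σ x·lx·mx = 3.9197…; T = 3.9197…/2.239663… = 1.75013…
r ≈ ln(R0)/T = ln(2.239663…)/1.75013… = 0.460723… → 0.4607

0.4607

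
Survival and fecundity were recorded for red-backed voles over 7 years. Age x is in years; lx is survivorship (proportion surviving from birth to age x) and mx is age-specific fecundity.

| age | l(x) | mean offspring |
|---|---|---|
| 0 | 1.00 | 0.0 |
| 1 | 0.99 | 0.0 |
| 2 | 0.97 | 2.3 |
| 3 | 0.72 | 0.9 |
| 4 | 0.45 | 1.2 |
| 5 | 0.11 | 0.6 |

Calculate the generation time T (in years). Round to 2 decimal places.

lx·mx: 0, 0, 2.231, 0.648, 0.54, 0.066 → R0 = 3.485
x·lx·mx: 0, 0, 4.462, 1.944, 2.16, 0.33 → Σ = 8.896
T = 8.896 / 3.485 = 2.552654… → 2.55

2.55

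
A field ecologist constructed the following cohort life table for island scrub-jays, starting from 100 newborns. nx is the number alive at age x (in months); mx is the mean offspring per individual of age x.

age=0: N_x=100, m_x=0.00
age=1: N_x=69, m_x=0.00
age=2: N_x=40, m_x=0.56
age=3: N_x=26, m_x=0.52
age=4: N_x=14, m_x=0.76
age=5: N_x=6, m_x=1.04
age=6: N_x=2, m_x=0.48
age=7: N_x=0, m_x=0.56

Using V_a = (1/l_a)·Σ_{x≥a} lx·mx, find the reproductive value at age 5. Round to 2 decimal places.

1.20

lx = nx/n0 = nx/100: 1, 0.69, 0.4, 0.26, 0.14, 0.06, 0.02, 0
lx·mx for x ≥ 5: 0.0624, 0.0096, 0 → sum = 0.072
V_5 = 0.072 / l_5 = 0.072 / 0.06 = 1.2 → 1.20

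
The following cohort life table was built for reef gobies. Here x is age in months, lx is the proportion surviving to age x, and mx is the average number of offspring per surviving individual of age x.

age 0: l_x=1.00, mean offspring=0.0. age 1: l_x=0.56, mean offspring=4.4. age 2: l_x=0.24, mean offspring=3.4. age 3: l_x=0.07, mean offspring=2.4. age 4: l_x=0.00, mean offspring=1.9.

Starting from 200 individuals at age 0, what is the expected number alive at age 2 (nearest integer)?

Expected survivors = N0 · l_2 = 200 × 0.24 = 48 → 48

48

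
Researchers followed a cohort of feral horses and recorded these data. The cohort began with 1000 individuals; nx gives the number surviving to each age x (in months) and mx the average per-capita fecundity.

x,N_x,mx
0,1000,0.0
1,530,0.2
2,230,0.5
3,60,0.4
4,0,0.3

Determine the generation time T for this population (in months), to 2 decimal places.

lx = nx/n0 = nx/1000: 1, 0.53, 0.23, 0.06, 0
lx·mx: 0, 0.106, 0.115, 0.024, 0 → R0 = 0.245
x·lx·mx: 0, 0.106, 0.23, 0.072, 0 → Σ = 0.408
T = 0.408 / 0.245 = 1.665306… → 1.67

1.67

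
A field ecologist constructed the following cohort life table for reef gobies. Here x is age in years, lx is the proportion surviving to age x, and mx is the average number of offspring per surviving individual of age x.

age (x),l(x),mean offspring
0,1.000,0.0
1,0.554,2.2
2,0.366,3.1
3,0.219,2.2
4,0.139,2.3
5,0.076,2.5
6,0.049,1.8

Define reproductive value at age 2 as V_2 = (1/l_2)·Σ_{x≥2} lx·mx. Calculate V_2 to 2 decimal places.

6.05

lx·mx for x ≥ 2: 1.1346, 0.4818, 0.3197, 0.19, 0.0882 → sum = 2.2143
V_2 = 2.2143 / l_2 = 2.2143 / 0.366 = 6.05 → 6.05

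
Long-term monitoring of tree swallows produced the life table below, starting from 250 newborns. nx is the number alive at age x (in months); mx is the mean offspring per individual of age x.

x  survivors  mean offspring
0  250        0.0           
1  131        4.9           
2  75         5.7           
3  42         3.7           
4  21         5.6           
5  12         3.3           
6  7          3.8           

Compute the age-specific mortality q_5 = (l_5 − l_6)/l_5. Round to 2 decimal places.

0.42

lx = nx/n0 = nx/250: 1, 0.524, 0.3, 0.168, 0.084, 0.048, 0.028
q_5 = (l_5 − l_6) / l_5 = (0.048 − 0.028) / 0.048
     = 0.02 / 0.048 = 0.416667… → 0.42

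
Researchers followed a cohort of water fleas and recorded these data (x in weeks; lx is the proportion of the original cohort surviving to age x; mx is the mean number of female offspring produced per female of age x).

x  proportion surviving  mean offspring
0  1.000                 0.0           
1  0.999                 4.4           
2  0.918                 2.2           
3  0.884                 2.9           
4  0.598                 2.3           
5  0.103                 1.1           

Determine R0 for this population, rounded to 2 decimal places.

10.47

lx·mx by age: 0, 4.3956, 2.0196, 2.5636, 1.3754, 0.1133
R0 = Σ lx·mx = 10.4675 → 10.47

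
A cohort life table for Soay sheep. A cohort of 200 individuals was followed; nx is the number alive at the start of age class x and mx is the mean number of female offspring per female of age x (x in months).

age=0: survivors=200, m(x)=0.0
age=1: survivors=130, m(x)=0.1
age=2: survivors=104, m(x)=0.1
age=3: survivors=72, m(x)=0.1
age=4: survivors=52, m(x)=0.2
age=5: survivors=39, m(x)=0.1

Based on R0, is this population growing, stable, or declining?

declining

lx = nx/n0 = nx/200: 1, 0.65, 0.52, 0.36, 0.26, 0.195
R0 = Σ lx·mx = 0 + 0.065 + 0.052 + 0.036 + 0.052 + 0.0195 = 0.2245
R0 < 1, so the population is declining.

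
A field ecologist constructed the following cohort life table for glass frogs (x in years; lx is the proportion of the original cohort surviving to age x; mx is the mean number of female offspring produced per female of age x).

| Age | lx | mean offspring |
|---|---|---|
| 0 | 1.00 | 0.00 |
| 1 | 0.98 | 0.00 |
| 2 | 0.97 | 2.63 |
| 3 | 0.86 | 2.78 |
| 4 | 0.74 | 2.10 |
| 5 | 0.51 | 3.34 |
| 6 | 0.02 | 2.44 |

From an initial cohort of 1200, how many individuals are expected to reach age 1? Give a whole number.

1176

Expected survivors = N0 · l_1 = 1200 × 0.98 = 1176 → 1176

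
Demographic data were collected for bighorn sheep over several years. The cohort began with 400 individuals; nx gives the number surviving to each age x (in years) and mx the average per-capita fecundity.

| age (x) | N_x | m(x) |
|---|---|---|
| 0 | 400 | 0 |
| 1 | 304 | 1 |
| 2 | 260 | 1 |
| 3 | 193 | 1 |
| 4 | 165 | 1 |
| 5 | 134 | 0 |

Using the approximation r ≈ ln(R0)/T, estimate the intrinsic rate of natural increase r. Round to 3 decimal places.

0.373

lx = nx/n0 = nx/400: 1, 0.76, 0.65, 0.4825, 0.4125, 0.335
R0 = Σ lx·mx = 0 + 0.76 + 0.65 + 0.4825 + 0.4125 + 0 = 2.305
Σ x·lx·mx = 5.1575; T = 5.1575/2.305 = 2.23753…
r ≈ ln(R0)/T = ln(2.305)/2.23753… = 0.37322… → 0.373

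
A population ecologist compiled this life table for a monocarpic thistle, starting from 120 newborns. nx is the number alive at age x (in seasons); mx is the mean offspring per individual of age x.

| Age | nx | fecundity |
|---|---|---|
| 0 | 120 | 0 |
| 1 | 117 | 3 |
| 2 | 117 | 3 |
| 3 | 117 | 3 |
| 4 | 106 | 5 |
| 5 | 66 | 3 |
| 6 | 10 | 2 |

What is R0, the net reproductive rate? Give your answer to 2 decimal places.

15.01

lx = nx/n0 = nx/120: 1, 0.975, 0.975, 0.975, 0.88333…, 0.55, 0.08333…
lx·mx by age: 0, 2.925, 2.925, 2.925, 4.416667…, 1.65, 0.166667…
R0 = Σ lx·mx = 15.008333… → 15.01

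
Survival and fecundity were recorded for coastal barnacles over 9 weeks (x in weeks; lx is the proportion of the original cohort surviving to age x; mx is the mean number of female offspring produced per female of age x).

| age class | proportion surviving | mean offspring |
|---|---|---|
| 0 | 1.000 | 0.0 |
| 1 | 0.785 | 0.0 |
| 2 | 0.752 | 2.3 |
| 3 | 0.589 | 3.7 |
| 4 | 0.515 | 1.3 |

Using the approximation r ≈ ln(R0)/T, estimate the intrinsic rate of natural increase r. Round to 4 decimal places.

R0 = Σ lx·mx = 0 + 0 + 1.7296 + 2.1793 + 0.6695 = 4.5784
Σ x·lx·mx = 12.6751; T = 12.6751/4.5784 = 2.76846…
r ≈ ln(R0)/T = ln(4.5784)/2.76846… = 0.54953… → 0.5495

0.5495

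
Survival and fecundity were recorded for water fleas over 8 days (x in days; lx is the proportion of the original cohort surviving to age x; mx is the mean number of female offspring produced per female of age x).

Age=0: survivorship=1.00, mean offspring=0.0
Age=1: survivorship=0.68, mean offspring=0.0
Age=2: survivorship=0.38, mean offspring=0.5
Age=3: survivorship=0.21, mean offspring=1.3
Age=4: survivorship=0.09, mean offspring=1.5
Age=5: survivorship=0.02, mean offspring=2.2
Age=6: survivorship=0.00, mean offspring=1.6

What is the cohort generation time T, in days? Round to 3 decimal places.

3.051

lx·mx: 0, 0, 0.19, 0.273, 0.135, 0.044, 0 → R0 = 0.642
x·lx·mx: 0, 0, 0.38, 0.819, 0.54, 0.22, 0 → Σ = 1.959
T = 1.959 / 0.642 = 3.051402… → 3.051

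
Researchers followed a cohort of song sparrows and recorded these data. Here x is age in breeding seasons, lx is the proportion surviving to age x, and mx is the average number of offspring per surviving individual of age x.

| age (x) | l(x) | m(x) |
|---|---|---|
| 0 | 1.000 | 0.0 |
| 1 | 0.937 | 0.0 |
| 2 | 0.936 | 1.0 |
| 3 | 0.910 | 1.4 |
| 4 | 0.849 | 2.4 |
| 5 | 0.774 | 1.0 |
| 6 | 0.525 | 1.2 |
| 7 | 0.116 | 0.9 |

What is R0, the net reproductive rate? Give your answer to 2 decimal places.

5.76

lx·mx by age: 0, 0, 0.936, 1.274, 2.0376, 0.774, 0.63, 0.1044
R0 = Σ lx·mx = 5.756 → 5.76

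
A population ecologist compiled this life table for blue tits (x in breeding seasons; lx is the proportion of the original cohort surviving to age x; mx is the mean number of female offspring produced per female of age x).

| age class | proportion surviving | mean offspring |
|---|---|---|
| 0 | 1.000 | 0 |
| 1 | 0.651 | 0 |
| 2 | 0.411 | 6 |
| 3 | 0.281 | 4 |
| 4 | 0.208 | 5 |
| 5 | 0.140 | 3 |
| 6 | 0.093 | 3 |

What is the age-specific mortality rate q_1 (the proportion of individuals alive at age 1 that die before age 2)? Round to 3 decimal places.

0.369

q_1 = (l_1 − l_2) / l_1 = (0.651 − 0.411) / 0.651
     = 0.24 / 0.651 = 0.368664… → 0.369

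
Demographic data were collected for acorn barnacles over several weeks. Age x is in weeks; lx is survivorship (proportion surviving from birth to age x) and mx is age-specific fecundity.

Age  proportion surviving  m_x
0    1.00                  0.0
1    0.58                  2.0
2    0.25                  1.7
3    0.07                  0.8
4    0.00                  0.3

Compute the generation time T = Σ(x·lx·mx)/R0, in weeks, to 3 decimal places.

lx·mx: 0, 1.16, 0.425, 0.056, 0 → R0 = 1.641
x·lx·mx: 0, 1.16, 0.85, 0.168, 0 → Σ = 2.178
T = 2.178 / 1.641 = 1.327239… → 1.327

1.327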